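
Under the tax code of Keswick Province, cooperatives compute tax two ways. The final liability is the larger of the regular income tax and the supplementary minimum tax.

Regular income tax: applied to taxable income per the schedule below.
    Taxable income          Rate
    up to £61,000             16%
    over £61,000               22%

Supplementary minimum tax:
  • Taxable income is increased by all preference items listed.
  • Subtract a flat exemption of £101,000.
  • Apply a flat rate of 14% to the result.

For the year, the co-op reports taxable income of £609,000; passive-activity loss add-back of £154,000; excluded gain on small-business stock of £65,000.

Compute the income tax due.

£130,320

Supplementary minimum tax:
  Adjusted income: £609,000 + £154,000 + £65,000 = £828,000
  Less exemption £101,000 → base £727,000
  £727,000 × 14% = £101,780

Regular income tax:
  £61,000 × 16% = £9,760
  £548,000 × 22% = £120,560
  → £130,320

£130,320 > £101,780, so the regular income tax governs.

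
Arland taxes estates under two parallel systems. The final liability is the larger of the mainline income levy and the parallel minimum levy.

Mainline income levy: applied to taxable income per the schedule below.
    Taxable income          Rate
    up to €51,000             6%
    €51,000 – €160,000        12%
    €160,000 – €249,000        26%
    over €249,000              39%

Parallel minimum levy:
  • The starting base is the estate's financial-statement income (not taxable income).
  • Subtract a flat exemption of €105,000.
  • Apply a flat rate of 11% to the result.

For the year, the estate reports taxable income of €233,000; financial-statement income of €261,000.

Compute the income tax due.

Mainline income levy:
  €51,000 × 6% = €3,060
  €109,000 × 12% = €13,080
  €73,000 × 26% = €18,980
  → €35,120

Parallel minimum levy:
  Base (financial-statement income): €261,000
  Less exemption €105,000 → base €156,000
  €156,000 × 11% = €17,160

€35,120 > €17,160, so the mainline income levy governs.

€35,120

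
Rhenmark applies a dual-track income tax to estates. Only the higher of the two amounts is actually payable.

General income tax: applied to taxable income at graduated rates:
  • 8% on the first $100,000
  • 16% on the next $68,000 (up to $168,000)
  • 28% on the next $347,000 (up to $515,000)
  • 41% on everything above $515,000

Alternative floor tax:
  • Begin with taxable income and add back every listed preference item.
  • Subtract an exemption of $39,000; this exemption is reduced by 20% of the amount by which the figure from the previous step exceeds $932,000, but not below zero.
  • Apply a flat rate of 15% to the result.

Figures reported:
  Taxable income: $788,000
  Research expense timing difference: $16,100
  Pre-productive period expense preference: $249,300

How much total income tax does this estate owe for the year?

Alternative floor tax:
  Adjusted income: $788,000 + $16,100 + $249,300 = $1,053,400
  Exemption: $39,000 − 20% × ($1,053,400 − $932,000) = $39,000 − $24,280 = $14,720
  Base: $1,053,400 − $14,720 = $1,038,680
  $1,038,680 × 15% = $155,802

General income tax:
  $100,000 × 8% = $8,000
  $68,000 × 16% = $10,880
  $347,000 × 28% = $97,160
  $273,000 × 41% = $111,930
  → $227,970

$227,970 > $155,802, so the general income tax governs.

$227,970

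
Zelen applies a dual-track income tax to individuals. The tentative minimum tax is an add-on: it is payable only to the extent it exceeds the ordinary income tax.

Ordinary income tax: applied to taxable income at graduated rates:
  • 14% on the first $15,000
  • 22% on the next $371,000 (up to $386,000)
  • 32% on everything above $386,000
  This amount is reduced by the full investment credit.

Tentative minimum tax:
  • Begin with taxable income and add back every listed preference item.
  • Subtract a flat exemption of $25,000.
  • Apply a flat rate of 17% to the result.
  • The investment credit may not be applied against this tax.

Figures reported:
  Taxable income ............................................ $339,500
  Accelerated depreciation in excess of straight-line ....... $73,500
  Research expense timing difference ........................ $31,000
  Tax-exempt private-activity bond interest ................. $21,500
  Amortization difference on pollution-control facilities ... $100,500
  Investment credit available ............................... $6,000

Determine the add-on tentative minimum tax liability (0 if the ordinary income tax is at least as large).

Tentative minimum tax:
  Adjusted income: $339,500 + $73,500 + $31,000 + $21,500 + $100,500 = $566,000
  Less exemption $25,000 → base $541,000
  $541,000 × 17% = $91,970

Ordinary income tax:
  $15,000 × 14% = $2,100
  $324,500 × 22% = $71,390
  → $73,490
  Less investment credit $6,000 → $67,490

Excess of tentative minimum tax over ordinary income tax: $91,970 − $67,490 = $24,480.

$24,480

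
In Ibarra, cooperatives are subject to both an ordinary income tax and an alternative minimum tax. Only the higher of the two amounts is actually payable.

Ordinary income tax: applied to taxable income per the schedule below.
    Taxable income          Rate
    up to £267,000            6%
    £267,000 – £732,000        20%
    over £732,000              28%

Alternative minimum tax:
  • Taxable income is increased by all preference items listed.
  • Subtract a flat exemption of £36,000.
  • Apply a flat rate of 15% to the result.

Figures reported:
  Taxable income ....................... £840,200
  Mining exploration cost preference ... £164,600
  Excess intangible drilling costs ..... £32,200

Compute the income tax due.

Alternative minimum tax:
  Adjusted income: £840,200 + £164,600 + £32,200 = £1,037,000
  Less exemption £36,000 → base £1,001,000
  £1,001,000 × 15% = £150,150

Ordinary income tax:
  £267,000 × 6% = £16,020
  £465,000 × 20% = £93,000
  £108,200 × 28% = £30,296
  → £139,316

£150,150 > £139,316, so the alternative minimum tax is the binding amount.

£150,150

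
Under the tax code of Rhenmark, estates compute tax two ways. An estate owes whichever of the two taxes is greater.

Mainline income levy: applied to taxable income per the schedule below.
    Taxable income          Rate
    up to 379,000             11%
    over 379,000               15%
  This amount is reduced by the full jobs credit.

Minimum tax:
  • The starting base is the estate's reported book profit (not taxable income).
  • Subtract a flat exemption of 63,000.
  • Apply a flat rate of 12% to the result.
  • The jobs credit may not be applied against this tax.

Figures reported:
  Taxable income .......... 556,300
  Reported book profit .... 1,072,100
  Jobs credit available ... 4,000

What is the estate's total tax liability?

121,092

Minimum tax:
  Base (reported book profit): 1,072,100
  Less exemption 63,000 → base 1,009,100
  1,009,100 × 12% = 121,092

Mainline income levy:
  379,000 × 11% = 41,690
  177,300 × 15% = 26,595
  → 68,285
  Less jobs credit 4,000 → 64,285

121,092 > 64,285, so the minimum tax is the binding amount.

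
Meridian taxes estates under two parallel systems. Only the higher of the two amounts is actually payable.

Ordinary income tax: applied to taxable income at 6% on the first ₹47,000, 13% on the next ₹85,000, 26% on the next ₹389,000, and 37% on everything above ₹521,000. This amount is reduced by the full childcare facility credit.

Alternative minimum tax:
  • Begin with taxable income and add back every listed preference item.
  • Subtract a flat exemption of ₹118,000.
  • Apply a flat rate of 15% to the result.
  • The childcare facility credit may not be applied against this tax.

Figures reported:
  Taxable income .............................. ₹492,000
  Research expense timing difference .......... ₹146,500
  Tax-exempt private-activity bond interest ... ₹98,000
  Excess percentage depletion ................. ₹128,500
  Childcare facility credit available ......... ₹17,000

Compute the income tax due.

₹112,050

Alternative minimum tax:
  Adjusted income: ₹492,000 + ₹146,500 + ₹98,000 + ₹128,500 = ₹865,000
  Less exemption ₹118,000 → base ₹747,000
  ₹747,000 × 15% = ₹112,050

Ordinary income tax:
  ₹47,000 × 6% = ₹2,820
  ₹85,000 × 13% = ₹11,050
  ₹360,000 × 26% = ₹93,600
  → ₹107,470
  Less childcare facility credit ₹17,000 → ₹90,470

₹112,050 > ₹90,470, so the alternative minimum tax is the binding amount.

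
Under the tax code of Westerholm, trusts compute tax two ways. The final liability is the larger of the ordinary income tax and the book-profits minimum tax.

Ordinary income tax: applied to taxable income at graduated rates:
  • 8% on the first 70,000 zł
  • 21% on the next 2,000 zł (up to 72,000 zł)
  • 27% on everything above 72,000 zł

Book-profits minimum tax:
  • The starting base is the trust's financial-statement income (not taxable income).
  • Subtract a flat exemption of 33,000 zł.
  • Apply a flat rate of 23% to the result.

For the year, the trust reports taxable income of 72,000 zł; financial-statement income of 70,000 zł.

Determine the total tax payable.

8,510 zł

Ordinary income tax:
  70,000 zł × 8% = 5,600 zł
  2,000 zł × 21% = 420 zł
  → 6,020 zł

Book-profits minimum tax:
  Base (financial-statement income): 70,000 zł
  Less exemption 33,000 zł → base 37,000 zł
  37,000 zł × 23% = 8,510 zł

8,510 zł > 6,020 zł, so the book-profits minimum tax is the binding amount.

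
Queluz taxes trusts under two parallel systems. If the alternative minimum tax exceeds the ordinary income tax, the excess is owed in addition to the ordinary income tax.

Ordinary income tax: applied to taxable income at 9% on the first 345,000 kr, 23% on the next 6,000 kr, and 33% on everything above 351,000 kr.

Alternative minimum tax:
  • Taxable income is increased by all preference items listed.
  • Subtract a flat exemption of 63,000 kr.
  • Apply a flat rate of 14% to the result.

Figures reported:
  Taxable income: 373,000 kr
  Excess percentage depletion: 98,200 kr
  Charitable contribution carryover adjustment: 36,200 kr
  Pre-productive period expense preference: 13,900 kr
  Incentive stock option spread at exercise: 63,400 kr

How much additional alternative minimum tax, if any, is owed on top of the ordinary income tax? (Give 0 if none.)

Alternative minimum tax:
  Adjusted income: 373,000 kr + 98,200 kr + 36,200 kr + 13,900 kr + 63,400 kr = 584,700 kr
  Less exemption 63,000 kr → base 521,700 kr
  521,700 kr × 14% = 73,038 kr

Ordinary income tax:
  345,000 kr × 9% = 31,050 kr
  6,000 kr × 23% = 1,380 kr
  22,000 kr × 33% = 7,260 kr
  → 39,690 kr

Excess of alternative minimum tax over ordinary income tax: 73,038 kr − 39,690 kr = 33,348 kr.

33,348 kr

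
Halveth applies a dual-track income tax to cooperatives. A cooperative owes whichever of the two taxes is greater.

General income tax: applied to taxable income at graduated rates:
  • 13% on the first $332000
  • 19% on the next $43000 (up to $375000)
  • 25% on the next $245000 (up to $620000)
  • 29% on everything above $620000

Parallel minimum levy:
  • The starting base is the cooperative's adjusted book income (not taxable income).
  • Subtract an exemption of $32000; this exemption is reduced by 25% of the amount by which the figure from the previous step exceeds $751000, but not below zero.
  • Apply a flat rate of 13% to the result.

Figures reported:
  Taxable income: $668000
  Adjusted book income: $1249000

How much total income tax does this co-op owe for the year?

$162370

General income tax:
  $332000 × 13% = $43160
  $43000 × 19% = $8170
  $245000 × 25% = $61250
  $48000 × 29% = $13920
  → $126500

Parallel minimum levy:
  Base (adjusted book income): $1249000
  Exemption: 25% × ($1249000 − $751000) = $124500 ≥ $32000, so the exemption is fully phased out
  Base: $1249000 − $0 = $1249000
  $1249000 × 13% = $162370

$162370 > $126500, so the parallel minimum levy is the binding amount.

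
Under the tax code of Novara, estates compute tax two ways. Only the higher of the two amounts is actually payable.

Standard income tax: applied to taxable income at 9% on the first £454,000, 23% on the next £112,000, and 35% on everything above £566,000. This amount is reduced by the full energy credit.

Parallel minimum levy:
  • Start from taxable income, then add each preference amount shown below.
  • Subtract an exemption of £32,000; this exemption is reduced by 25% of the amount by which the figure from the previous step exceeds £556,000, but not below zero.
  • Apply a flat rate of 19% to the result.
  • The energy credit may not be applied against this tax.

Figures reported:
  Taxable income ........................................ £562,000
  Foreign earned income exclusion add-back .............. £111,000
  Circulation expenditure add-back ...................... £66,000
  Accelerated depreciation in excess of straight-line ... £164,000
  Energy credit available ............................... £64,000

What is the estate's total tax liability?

Standard income tax:
  £454,000 × 9% = £40,860
  £108,000 × 23% = £24,840
  → £65,700
  Less energy credit £64,000 → £1,700

Parallel minimum levy:
  Adjusted income: £562,000 + £111,000 + £66,000 + £164,000 = £903,000
  Exemption: 25% × (£903,000 − £556,000) = £86,750 ≥ £32,000, so the exemption is fully phased out
  Base: £903,000 − £0 = £903,000
  £903,000 × 19% = £171,570

£171,570 > £1,700, so the parallel minimum levy is the binding amount.

£171,570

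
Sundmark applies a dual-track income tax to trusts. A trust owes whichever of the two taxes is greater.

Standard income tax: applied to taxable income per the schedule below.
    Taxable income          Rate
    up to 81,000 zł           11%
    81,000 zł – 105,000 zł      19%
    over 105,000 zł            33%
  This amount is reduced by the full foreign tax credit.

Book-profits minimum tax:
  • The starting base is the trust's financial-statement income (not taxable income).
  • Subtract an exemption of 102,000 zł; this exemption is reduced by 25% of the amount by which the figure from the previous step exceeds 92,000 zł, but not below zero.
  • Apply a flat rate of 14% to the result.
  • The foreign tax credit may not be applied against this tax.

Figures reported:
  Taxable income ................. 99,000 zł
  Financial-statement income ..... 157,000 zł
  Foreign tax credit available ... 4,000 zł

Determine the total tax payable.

Book-profits minimum tax:
  Base (financial-statement income): 157,000 zł
  Exemption: 102,000 zł − 25% × (157,000 zł − 92,000 zł) = 102,000 zł − 16,250 zł = 85,750 zł
  Base: 157,000 zł − 85,750 zł = 71,250 zł
  71,250 zł × 14% = 9,975 zł

Standard income tax:
  81,000 zł × 11% = 8,910 zł
  18,000 zł × 19% = 3,420 zł
  → 12,330 zł
  Less foreign tax credit 4,000 zł → 8,330 zł

9,975 zł > 8,330 zł, so the book-profits minimum tax is the binding amount.

9,975 zł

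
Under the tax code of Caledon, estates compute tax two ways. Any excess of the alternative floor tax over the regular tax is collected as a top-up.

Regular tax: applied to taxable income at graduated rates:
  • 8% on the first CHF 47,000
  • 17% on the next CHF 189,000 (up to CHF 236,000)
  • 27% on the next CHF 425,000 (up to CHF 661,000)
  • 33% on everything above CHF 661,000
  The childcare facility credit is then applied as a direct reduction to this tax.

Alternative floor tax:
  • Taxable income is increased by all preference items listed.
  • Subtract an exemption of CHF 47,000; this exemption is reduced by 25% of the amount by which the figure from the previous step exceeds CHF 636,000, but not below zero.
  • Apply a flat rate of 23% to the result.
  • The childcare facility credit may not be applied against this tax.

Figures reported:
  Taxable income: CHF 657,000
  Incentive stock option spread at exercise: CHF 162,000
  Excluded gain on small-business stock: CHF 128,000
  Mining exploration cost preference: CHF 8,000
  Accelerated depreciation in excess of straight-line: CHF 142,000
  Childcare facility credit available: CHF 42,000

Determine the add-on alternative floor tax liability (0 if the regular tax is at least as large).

Alternative floor tax:
  Adjusted income: CHF 657,000 + CHF 162,000 + CHF 128,000 + CHF 8,000 + CHF 142,000 = CHF 1,097,000
  Exemption: 25% × (CHF 1,097,000 − CHF 636,000) = CHF 115,250 ≥ CHF 47,000, so the exemption is fully phased out
  Base: CHF 1,097,000 − CHF 0 = CHF 1,097,000
  CHF 1,097,000 × 23% = CHF 252,310

Regular tax:
  CHF 47,000 × 8% = CHF 3,760
  CHF 189,000 × 17% = CHF 32,130
  CHF 421,000 × 27% = CHF 113,670
  → CHF 149,560
  Less childcare facility credit CHF 42,000 → CHF 107,560

Excess of alternative floor tax over regular tax: CHF 252,310 − CHF 107,560 = CHF 144,750.

CHF 144,750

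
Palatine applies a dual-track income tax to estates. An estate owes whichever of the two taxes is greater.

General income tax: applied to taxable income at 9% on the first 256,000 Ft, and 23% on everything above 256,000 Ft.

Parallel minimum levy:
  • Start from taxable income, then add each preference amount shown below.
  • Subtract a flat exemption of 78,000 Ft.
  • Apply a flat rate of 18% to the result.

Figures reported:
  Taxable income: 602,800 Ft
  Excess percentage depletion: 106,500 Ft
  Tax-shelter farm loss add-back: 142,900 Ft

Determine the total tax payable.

Parallel minimum levy:
  Adjusted income: 602,800 Ft + 106,500 Ft + 142,900 Ft = 852,200 Ft
  Less exemption 78,000 Ft → base 774,200 Ft
  774,200 Ft × 18% = 139,356 Ft

General income tax:
  256,000 Ft × 9% = 23,040 Ft
  346,800 Ft × 23% = 79,764 Ft
  → 102,804 Ft

139,356 Ft > 102,804 Ft, so the parallel minimum levy is the binding amount.

139,356 Ft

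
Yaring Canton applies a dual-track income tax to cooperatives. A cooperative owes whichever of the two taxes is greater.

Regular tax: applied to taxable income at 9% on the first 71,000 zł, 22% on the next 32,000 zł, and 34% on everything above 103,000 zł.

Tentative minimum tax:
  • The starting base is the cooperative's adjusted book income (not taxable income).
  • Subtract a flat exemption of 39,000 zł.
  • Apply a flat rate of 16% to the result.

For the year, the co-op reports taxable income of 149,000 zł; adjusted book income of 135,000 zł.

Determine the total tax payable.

29,070 zł

Regular tax:
  71,000 zł × 9% = 6,390 zł
  32,000 zł × 22% = 7,040 zł
  46,000 zł × 34% = 15,640 zł
  → 29,070 zł

Tentative minimum tax:
  Base (adjusted book income): 135,000 zł
  Less exemption 39,000 zł → base 96,000 zł
  96,000 zł × 16% = 15,360 zł

29,070 zł > 15,360 zł, so the regular tax governs.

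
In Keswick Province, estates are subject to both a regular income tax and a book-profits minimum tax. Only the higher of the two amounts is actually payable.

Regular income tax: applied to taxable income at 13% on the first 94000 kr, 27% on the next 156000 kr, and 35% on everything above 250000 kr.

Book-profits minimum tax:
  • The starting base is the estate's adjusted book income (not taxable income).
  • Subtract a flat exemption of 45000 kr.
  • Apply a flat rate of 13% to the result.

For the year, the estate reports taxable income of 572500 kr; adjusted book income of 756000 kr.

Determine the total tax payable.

167215 kr

Regular income tax:
  94000 kr × 13% = 12220 kr
  156000 kr × 27% = 42120 kr
  322500 kr × 35% = 112875 kr
  → 167215 kr

Book-profits minimum tax:
  Base (adjusted book income): 756000 kr
  Less exemption 45000 kr → base 711000 kr
  711000 kr × 13% = 92430 kr

167215 kr > 92430 kr, so the regular income tax governs.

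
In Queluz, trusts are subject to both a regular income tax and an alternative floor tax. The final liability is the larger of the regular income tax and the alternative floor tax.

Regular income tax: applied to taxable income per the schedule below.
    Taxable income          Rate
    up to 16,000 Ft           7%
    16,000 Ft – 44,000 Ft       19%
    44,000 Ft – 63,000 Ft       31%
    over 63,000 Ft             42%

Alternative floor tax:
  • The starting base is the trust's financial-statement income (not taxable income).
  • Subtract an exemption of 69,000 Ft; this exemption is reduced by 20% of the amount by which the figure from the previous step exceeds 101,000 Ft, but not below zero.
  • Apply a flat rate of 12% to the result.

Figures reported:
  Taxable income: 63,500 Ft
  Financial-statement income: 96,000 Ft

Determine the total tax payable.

12,540 Ft

Regular income tax:
  16,000 Ft × 7% = 1,120 Ft
  28,000 Ft × 19% = 5,320 Ft
  19,000 Ft × 31% = 5,890 Ft
  500 Ft × 42% = 210 Ft
  → 12,540 Ft

Alternative floor tax:
  Base (financial-statement income): 96,000 Ft
  Exemption: 96,000 Ft ≤ 101,000 Ft, so full 69,000 Ft applies
  Base: 96,000 Ft − 69,000 Ft = 27,000 Ft
  27,000 Ft × 12% = 3,240 Ft

12,540 Ft > 3,240 Ft, so the regular income tax governs.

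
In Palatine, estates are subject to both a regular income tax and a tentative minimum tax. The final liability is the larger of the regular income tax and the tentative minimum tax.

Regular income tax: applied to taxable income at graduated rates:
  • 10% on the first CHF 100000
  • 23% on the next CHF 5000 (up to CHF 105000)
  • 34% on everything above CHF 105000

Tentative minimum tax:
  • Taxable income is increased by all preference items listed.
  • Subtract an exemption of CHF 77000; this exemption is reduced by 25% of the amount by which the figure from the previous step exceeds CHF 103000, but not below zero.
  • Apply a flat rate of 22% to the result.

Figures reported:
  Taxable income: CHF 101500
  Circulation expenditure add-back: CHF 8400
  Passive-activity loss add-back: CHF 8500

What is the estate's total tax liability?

CHF 10345

Regular income tax:
  CHF 100000 × 10% = CHF 10000
  CHF 1500 × 23% = CHF 345
  → CHF 10345

Tentative minimum tax:
  Adjusted income: CHF 101500 + CHF 8400 + CHF 8500 = CHF 118400
  Exemption: CHF 77000 − 25% × (CHF 118400 − CHF 103000) = CHF 77000 − CHF 3850 = CHF 73150
  Base: CHF 118400 − CHF 73150 = CHF 45250
  CHF 45250 × 22% = CHF 9955

CHF 10345 > CHF 9955, so the regular income tax governs.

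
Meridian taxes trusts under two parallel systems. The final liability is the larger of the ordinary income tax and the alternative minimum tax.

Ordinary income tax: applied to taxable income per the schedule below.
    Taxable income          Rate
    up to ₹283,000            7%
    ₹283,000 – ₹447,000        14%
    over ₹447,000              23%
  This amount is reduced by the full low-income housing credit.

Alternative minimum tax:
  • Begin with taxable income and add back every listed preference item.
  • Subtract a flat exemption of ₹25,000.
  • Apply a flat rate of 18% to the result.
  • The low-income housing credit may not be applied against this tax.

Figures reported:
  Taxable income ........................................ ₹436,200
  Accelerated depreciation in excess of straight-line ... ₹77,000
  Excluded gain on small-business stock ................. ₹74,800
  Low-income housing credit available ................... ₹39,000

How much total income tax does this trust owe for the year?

Ordinary income tax:
  ₹283,000 × 7% = ₹19,810
  ₹153,200 × 14% = ₹21,448
  → ₹41,258
  Less low-income housing credit ₹39,000 → ₹2,258

Alternative minimum tax:
  Adjusted income: ₹436,200 + ₹77,000 + ₹74,800 = ₹588,000
  Less exemption ₹25,000 → base ₹563,000
  ₹563,000 × 18% = ₹101,340

₹101,340 > ₹2,258, so the alternative minimum tax is the binding amount.

₹101,340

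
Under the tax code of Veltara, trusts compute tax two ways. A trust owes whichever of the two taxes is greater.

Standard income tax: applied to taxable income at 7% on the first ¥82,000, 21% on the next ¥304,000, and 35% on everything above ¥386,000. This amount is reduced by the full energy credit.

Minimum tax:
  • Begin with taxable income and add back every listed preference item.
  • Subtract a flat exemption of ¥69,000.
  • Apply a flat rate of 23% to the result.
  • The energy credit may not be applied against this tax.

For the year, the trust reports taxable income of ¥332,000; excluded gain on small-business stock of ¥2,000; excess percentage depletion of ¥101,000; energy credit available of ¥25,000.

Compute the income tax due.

Minimum tax:
  Adjusted income: ¥332,000 + ¥2,000 + ¥101,000 = ¥435,000
  Less exemption ¥69,000 → base ¥366,000
  ¥366,000 × 23% = ¥84,180

Standard income tax:
  ¥82,000 × 7% = ¥5,740
  ¥250,000 × 21% = ¥52,500
  → ¥58,240
  Less energy credit ¥25,000 → ¥33,240

¥84,180 > ¥33,240, so the minimum tax is the binding amount.

¥84,180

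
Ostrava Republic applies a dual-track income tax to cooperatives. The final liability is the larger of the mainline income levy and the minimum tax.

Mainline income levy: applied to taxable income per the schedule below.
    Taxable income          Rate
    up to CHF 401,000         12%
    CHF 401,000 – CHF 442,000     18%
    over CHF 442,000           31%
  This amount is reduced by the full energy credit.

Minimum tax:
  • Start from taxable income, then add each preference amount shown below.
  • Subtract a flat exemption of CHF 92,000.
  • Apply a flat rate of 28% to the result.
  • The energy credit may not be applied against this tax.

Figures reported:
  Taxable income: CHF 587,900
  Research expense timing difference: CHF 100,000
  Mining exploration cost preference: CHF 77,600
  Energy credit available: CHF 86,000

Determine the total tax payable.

Minimum tax:
  Adjusted income: CHF 587,900 + CHF 100,000 + CHF 77,600 = CHF 765,500
  Less exemption CHF 92,000 → base CHF 673,500
  CHF 673,500 × 28% = CHF 188,580

Mainline income levy:
  CHF 401,000 × 12% = CHF 48,120
  CHF 41,000 × 18% = CHF 7,380
  CHF 145,900 × 31% = CHF 45,229
  → CHF 100,729
  Less energy credit CHF 86,000 → CHF 14,729

CHF 188,580 > CHF 14,729, so the minimum tax is the binding amount.

CHF 188,580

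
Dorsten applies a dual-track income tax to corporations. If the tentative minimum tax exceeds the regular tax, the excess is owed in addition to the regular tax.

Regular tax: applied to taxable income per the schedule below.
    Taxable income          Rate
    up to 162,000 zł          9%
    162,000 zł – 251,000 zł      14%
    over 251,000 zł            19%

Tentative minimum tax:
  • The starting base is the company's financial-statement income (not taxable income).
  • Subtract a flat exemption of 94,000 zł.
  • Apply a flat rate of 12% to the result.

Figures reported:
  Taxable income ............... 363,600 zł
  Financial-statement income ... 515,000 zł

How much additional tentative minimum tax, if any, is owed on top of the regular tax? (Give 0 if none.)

2,086 zł

Regular tax:
  162,000 zł × 9% = 14,580 zł
  89,000 zł × 14% = 12,460 zł
  112,600 zł × 19% = 21,394 zł
  → 48,434 zł

Tentative minimum tax:
  Base (financial-statement income): 515,000 zł
  Less exemption 94,000 zł → base 421,000 zł
  421,000 zł × 12% = 50,520 zł

Excess of tentative minimum tax over regular tax: 50,520 zł − 48,434 zł = 2,086 zł.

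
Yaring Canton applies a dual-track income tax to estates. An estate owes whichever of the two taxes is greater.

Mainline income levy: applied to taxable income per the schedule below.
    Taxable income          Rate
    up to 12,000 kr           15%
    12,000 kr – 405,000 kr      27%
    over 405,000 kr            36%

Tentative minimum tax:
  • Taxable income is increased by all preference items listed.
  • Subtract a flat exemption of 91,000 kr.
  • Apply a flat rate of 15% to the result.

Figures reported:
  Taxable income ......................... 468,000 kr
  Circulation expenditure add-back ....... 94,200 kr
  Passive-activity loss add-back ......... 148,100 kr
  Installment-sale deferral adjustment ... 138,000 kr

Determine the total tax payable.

Tentative minimum tax:
  Adjusted income: 468,000 kr + 94,200 kr + 148,100 kr + 138,000 kr = 848,300 kr
  Less exemption 91,000 kr → base 757,300 kr
  757,300 kr × 15% = 113,595 kr

Mainline income levy:
  12,000 kr × 15% = 1,800 kr
  393,000 kr × 27% = 106,110 kr
  63,000 kr × 36% = 22,680 kr
  → 130,590 kr

130,590 kr > 113,595 kr, so the mainline income levy governs.

130,590 kr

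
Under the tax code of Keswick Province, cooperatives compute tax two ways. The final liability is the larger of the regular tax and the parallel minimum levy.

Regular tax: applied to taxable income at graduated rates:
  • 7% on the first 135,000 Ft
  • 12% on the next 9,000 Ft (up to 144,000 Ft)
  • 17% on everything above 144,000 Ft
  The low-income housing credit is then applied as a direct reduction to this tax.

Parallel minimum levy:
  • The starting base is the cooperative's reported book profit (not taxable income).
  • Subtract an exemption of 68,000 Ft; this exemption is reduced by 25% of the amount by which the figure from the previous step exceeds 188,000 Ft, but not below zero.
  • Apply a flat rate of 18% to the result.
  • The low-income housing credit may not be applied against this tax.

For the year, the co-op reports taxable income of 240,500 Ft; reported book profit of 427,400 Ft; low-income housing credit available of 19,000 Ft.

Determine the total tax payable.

Regular tax:
  135,000 Ft × 7% = 9,450 Ft
  9,000 Ft × 12% = 1,080 Ft
  96,500 Ft × 17% = 16,405 Ft
  → 26,935 Ft
  Less low-income housing credit 19,000 Ft → 7,935 Ft

Parallel minimum levy:
  Base (reported book profit): 427,400 Ft
  Exemption: 68,000 Ft − 25% × (427,400 Ft − 188,000 Ft) = 68,000 Ft − 59,850 Ft = 8,150 Ft
  Base: 427,400 Ft − 8,150 Ft = 419,250 Ft
  419,250 Ft × 18% = 75,465 Ft

75,465 Ft > 7,935 Ft, so the parallel minimum levy is the binding amount.

75,465 Ft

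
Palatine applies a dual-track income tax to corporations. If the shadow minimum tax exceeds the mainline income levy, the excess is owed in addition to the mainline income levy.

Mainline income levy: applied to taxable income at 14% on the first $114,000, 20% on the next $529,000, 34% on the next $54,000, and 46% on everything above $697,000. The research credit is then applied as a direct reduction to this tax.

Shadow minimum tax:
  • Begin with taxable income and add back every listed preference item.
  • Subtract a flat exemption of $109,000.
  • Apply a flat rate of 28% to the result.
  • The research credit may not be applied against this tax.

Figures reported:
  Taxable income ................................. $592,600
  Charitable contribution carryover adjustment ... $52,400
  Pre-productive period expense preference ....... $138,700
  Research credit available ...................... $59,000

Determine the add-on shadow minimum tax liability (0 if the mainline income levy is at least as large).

$136,236

Shadow minimum tax:
  Adjusted income: $592,600 + $52,400 + $138,700 = $783,700
  Less exemption $109,000 → base $674,700
  $674,700 × 28% = $188,916

Mainline income levy:
  $114,000 × 14% = $15,960
  $478,600 × 20% = $95,720
  → $111,680
  Less research credit $59,000 → $52,680

Excess of shadow minimum tax over mainline income levy: $188,916 − $52,680 = $136,236.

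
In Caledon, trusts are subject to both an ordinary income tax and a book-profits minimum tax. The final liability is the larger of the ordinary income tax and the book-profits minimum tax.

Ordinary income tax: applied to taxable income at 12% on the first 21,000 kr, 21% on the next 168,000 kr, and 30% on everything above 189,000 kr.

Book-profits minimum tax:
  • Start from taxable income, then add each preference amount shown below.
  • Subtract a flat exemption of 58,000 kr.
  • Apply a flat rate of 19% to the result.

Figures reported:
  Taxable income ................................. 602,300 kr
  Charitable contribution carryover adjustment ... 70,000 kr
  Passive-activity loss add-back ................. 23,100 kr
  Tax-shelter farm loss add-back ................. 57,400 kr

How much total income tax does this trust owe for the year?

Book-profits minimum tax:
  Adjusted income: 602,300 kr + 70,000 kr + 23,100 kr + 57,400 kr = 752,800 kr
  Less exemption 58,000 kr → base 694,800 kr
  694,800 kr × 19% = 132,012 kr

Ordinary income tax:
  21,000 kr × 12% = 2,520 kr
  168,000 kr × 21% = 35,280 kr
  413,300 kr × 30% = 123,990 kr
  → 161,790 kr

161,790 kr > 132,012 kr, so the ordinary income tax governs.

161,790 kr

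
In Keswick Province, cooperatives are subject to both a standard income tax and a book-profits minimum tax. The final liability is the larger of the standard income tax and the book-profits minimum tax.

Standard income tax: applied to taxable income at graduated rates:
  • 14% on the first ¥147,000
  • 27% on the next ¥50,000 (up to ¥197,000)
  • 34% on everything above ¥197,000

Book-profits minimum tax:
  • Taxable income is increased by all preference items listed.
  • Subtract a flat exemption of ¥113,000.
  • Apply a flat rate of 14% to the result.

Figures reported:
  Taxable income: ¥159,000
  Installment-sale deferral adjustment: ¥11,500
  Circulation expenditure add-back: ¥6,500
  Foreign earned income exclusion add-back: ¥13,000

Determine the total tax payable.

Standard income tax:
  ¥147,000 × 14% = ¥20,580
  ¥12,000 × 27% = ¥3,240
  → ¥23,820

Book-profits minimum tax:
  Adjusted income: ¥159,000 + ¥11,500 + ¥6,500 + ¥13,000 = ¥190,000
  Less exemption ¥113,000 → base ¥77,000
  ¥77,000 × 14% = ¥10,780

¥23,820 > ¥10,780, so the standard income tax governs.

¥23,820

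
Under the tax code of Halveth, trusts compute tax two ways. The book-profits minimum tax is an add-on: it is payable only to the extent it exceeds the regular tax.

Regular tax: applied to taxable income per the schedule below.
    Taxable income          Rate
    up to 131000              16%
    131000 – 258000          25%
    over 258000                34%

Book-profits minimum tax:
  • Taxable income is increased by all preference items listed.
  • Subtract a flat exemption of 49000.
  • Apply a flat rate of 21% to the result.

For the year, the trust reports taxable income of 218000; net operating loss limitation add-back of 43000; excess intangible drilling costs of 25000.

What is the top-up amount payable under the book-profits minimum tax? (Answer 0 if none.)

7060

Regular tax:
  131000 × 16% = 20960
  87000 × 25% = 21750
  → 42710

Book-profits minimum tax:
  Adjusted income: 218000 + 43000 + 25000 = 286000
  Less exemption 49000 → base 237000
  237000 × 21% = 49770

Excess of book-profits minimum tax over regular tax: 49770 − 42710 = 7060.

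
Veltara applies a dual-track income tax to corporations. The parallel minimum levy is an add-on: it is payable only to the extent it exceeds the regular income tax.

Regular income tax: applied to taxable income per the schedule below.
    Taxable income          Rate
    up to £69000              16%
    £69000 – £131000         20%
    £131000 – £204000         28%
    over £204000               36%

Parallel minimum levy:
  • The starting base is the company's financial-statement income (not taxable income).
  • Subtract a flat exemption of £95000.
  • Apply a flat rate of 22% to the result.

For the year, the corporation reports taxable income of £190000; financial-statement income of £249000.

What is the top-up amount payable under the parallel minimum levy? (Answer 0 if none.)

£0

Parallel minimum levy:
  Base (financial-statement income): £249000
  Less exemption £95000 → base £154000
  £154000 × 22% = £33880

Regular income tax:
  £69000 × 16% = £11040
  £62000 × 20% = £12400
  £59000 × 28% = £16520
  → £39960

£33880 ≤ £39960, so no add-on is due.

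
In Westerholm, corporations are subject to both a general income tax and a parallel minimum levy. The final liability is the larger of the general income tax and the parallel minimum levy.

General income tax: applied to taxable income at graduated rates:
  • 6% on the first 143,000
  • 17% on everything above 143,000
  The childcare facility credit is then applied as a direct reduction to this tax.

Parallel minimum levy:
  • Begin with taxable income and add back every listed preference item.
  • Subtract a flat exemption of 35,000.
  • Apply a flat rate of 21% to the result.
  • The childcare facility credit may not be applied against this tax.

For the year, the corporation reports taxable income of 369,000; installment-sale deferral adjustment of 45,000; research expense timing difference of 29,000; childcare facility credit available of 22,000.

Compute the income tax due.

85,680

General income tax:
  143,000 × 6% = 8,580
  226,000 × 17% = 38,420
  → 47,000
  Less childcare facility credit 22,000 → 25,000

Parallel minimum levy:
  Adjusted income: 369,000 + 45,000 + 29,000 = 443,000
  Less exemption 35,000 → base 408,000
  408,000 × 21% = 85,680

85,680 > 25,000, so the parallel minimum levy is the binding amount.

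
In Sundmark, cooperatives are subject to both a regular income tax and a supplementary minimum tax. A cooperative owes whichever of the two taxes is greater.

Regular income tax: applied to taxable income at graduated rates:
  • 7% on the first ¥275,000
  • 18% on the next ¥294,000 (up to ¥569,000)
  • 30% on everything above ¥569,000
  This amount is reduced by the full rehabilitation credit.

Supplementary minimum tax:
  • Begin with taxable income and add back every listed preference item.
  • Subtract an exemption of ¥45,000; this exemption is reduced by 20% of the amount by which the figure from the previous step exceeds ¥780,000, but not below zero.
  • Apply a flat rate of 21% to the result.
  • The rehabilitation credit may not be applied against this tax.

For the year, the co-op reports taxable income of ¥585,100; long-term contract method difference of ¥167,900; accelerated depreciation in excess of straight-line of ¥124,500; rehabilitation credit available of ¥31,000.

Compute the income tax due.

Regular income tax:
  ¥275,000 × 7% = ¥19,250
  ¥294,000 × 18% = ¥52,920
  ¥16,100 × 30% = ¥4,830
  → ¥77,000
  Less rehabilitation credit ¥31,000 → ¥46,000

Supplementary minimum tax:
  Adjusted income: ¥585,100 + ¥167,900 + ¥124,500 = ¥877,500
  Exemption: ¥45,000 − 20% × (¥877,500 − ¥780,000) = ¥45,000 − ¥19,500 = ¥25,500
  Base: ¥877,500 − ¥25,500 = ¥852,000
  ¥852,000 × 21% = ¥178,920

¥178,920 > ¥46,000, so the supplementary minimum tax is the binding amount.

¥178,920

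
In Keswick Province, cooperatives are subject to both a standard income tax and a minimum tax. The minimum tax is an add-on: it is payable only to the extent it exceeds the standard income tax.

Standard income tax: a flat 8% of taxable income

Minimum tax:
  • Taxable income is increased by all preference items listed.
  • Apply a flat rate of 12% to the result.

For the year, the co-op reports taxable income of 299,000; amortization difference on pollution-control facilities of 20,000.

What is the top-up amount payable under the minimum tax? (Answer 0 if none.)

Standard income tax:
  299,000 × 8% = 23,920

Minimum tax:
  Adjusted income: 299,000 + 20,000 = 319,000
  319,000 × 12% = 38,280

Excess of minimum tax over standard income tax: 38,280 − 23,920 = 14,360.

14,360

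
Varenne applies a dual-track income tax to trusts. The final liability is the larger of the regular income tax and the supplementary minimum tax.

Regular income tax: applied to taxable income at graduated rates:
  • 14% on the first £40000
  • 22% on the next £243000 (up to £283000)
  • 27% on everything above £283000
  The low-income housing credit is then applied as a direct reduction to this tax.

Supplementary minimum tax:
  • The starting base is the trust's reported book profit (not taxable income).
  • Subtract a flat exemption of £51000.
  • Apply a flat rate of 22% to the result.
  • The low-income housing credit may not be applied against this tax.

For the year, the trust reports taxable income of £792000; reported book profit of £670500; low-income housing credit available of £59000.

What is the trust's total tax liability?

£137490

Supplementary minimum tax:
  Base (reported book profit): £670500
  Less exemption £51000 → base £619500
  £619500 × 22% = £136290

Regular income tax:
  £40000 × 14% = £5600
  £243000 × 22% = £53460
  £509000 × 27% = £137430
  → £196490
  Less low-income housing credit £59000 → £137490

£137490 > £136290, so the regular income tax governs.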